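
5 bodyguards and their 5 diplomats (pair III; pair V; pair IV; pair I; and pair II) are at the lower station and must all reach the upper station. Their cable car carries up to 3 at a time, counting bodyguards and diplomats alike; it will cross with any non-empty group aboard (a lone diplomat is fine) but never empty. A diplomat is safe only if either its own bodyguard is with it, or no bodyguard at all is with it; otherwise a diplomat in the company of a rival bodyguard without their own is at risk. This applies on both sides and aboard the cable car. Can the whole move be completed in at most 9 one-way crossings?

Counting alone: each trip to the upper station takes at most 3 across and each return brings at least 1 back, so after t trips out (and t−1 returns) at most 3t − (t−1) of the 10 are across; that first reaches 10 at t = 5, so at least 9 crossings are needed.
The safety rule pushes this higher. Following every safe sequence of crossings, the most of the 10 that can be at the upper station as the cable car arrives there on crossing 9 is 9 — never all 10.
So the move cannot be finished within 9 crossings. (The shortest complete plan takes 11:)
1. bodyguard III and diplomat III cross → the upper station.
2. bodyguard III crosses ← the lower station.
3. diplomat I, diplomat IV, and diplomat V cross → the upper station.
4. diplomat III crosses ← the lower station.
5. bodyguard I, bodyguard IV, and bodyguard V cross → the upper station.
6. bodyguard V and diplomat V cross ← the lower station.
7. bodyguard II, bodyguard III, and bodyguard V cross → the upper station.
8. diplomat IV crosses ← the lower station.
9. diplomat III and diplomat V cross → the upper station.
10. diplomat III crosses ← the lower station.
11. diplomat II, diplomat III, and diplomat IV cross → the upper station.

No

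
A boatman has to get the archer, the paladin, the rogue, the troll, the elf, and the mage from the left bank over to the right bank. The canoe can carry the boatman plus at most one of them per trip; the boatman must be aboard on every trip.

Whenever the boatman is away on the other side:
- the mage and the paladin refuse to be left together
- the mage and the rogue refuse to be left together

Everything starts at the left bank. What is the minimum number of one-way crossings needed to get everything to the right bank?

Counting alone: the boatman can take at most 1 across per trip to the right bank, so moving all 6 needs at least 6 loaded trips out, with a return between consecutive ones — at least 11 crossings.
The safety rule pushes this higher. Following every safe sequence of crossings, the most of the 6 that can be at the right bank as the canoe arrives there on crossing 11 is 5 — never all 6.
So no plan with fewer than 13 crossings exists, and this one achieves 13:
1. Boatman goes to the right bank with the mage.  [the left bank: the archer, the elf, the paladin, the rogue, the troll | the right bank: the mage]
2. Boatman goes back to the left bank alone.  [the left bank: the archer, the elf, the paladin, the rogue, the troll | the right bank: the mage]
3. Boatman goes to the right bank with the archer.  [the left bank: the elf, the paladin, the rogue, the troll | the right bank: the archer, the mage]
4. Boatman goes back to the left bank alone.  [the left bank: the elf, the paladin, the rogue, the troll | the right bank: the archer, the mage]
5. Boatman goes to the right bank with the paladin.  [the left bank: the elf, the rogue, the troll | the right bank: the archer, the mage, the paladin]
6. Boatman goes back to the left bank with the mage.  [the left bank: the elf, the mage, the rogue, the troll | the right bank: the archer, the paladin]
7. Boatman goes to the right bank with the rogue.  [the left bank: the elf, the mage, the troll | the right bank: the archer, the paladin, the rogue]
8. Boatman goes back to the left bank alone.  [the left bank: the elf, the mage, the troll | the right bank: the archer, the paladin, the rogue]
9. Boatman goes to the right bank with the troll.  [the left bank: the elf, the mage | the right bank: the archer, the paladin, the rogue, the troll]
10. Boatman goes back to the left bank alone.  [the left bank: the elf, the mage | the right bank: the archer, the paladin, the rogue, the troll]
11. Boatman goes to the right bank with the elf.  [the left bank: the mage | the right bank: the archer, the elf, the paladin, the rogue, the troll]
12. Boatman goes back to the left bank alone.  [the left bank: the mage | the right bank: the archer, the elf, the paladin, the rogue, the troll]
13. Boatman goes to the right bank with the mage.  [the left bank: — | the right bank: the archer, the elf, the mage, the paladin, the rogue, the troll]

13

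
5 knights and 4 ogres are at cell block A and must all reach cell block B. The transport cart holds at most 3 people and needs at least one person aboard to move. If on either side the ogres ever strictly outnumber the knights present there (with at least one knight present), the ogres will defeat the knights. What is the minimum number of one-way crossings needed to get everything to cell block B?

Counting alone: each trip to cell block B takes at most 3 across and each return brings at least 1 back, so after t trips out (and t−1 returns) at most 3t − (t−1) of the 9 are across; that first reaches 9 at t = 4, so at least 7 crossings are needed.
The plan below uses exactly 7 crossings, so it is optimal:
1. 3 ogres → cell block B.  (cell block A: 5K 1O; cell block B: 0K 3O)
2. 1 ogre ← cell block A.  (cell block A: 5K 2O; cell block B: 0K 2O)
3. 3 knights → cell block B.  (cell block A: 2K 2O; cell block B: 3K 2O)
4. 1 knight ← cell block A.  (cell block A: 3K 2O; cell block B: 2K 2O)
5. 2 knights and 1 ogre → cell block B.  (cell block A: 1K 1O; cell block B: 4K 3O)
6. 1 knight ← cell block A.  (cell block A: 2K 1O; cell block B: 3K 3O)
7. 2 knights and 1 ogre → cell block B.  (cell block A: 0K 0O; cell block B: 5K 4O)

7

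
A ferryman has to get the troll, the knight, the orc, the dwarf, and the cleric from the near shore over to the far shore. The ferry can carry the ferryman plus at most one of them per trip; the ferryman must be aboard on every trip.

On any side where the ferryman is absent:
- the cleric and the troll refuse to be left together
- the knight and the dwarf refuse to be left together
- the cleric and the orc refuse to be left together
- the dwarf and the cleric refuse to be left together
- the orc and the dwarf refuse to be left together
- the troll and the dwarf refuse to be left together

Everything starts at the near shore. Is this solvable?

Whatever the first load, the items left behind include a forbidden pair without the ferryman. No opening move is safe, so no plan exists.

No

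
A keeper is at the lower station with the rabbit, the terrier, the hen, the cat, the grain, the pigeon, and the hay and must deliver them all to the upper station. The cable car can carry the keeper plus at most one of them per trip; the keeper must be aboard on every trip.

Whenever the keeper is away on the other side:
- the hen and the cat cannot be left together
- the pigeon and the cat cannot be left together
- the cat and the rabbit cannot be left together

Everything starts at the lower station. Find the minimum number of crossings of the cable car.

Following every safe sequence of crossings from the start, the most of the 7 that can be at the upper station as the cable car arrives there on crossings 1, 3, 5, 7, 9 is 1, 2, 3, 4, 5 respectively; the best ever achieved is 5 of 7.
From crossing 11 on, no configuration arises that was not already reachable earlier: only 72 distinct safe configurations (who is on which side, and where the cable car is) can ever be reached, none of them has everyone across, and every continuation just revisits them. So no valid plan exists.

impossible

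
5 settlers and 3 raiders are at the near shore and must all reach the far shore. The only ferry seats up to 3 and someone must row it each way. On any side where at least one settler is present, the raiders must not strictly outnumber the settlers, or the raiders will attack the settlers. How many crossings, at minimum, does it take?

7

Counting alone: each trip to the far shore takes at most 3 across and each return brings at least 1 back, so after t trips out (and t−1 returns) at most 3t − (t−1) of the 8 are across; that first reaches 8 at t = 4, so at least 7 crossings are needed.
The plan below uses exactly 7 crossings, so it is optimal:
1. 2 raiders → the far shore.  (the near shore: 5S 1R; the far shore: 0S 2R)
2. 1 raider ← the near shore.  (the near shore: 5S 2R; the far shore: 0S 1R)
3. 2 settlers and 1 raider → the far shore.  (the near shore: 3S 1R; the far shore: 2S 2R)
4. 1 raider ← the near shore.  (the near shore: 3S 2R; the far shore: 2S 1R)
5. 1 settler and 2 raiders → the far shore.  (the near shore: 2S 0R; the far shore: 3S 3R)
6. 1 raider ← the near shore.  (the near shore: 2S 1R; the far shore: 3S 2R)
7. 2 settlers and 1 raider → the far shore.  (the near shore: 0S 0R; the far shore: 5S 3R)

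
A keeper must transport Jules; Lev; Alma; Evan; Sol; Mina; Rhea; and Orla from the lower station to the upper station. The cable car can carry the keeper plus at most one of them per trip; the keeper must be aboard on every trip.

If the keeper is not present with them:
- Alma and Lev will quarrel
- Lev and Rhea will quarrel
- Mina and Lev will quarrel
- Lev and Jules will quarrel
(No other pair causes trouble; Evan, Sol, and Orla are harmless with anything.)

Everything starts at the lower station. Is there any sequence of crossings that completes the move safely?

No

Following every safe sequence of crossings from the start, the most of the 8 that can be at the upper station as the cable car arrives there on crossings 1, 3, 5, 7, 9 is 1, 2, 3, 4, 5 respectively; the best ever achieved is 5 of 8.
From crossing 11 on, no configuration arises that was not already reachable earlier: only 88 distinct safe configurations (who is on which side, and where the cable car is) can ever be reached, none of them has everyone across, and every continuation just revisits them. So no valid plan exists.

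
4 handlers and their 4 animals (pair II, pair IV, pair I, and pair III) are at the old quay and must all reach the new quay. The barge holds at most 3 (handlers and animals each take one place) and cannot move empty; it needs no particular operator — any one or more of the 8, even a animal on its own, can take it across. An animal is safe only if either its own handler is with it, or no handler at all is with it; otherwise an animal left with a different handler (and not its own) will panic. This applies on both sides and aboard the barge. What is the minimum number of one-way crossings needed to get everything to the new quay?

9

Counting alone: each trip to the new quay takes at most 3 across and each return brings at least 1 back, so after t trips out (and t−1 returns) at most 3t − (t−1) of the 8 are across; that first reaches 8 at t = 4, so at least 7 crossings are needed.
The safety rule pushes this higher. Following every safe sequence of crossings, the most of the 8 that can be at the new quay as the barge arrives there on crossing 7 is 7 — never all 8.
So no plan with fewer than 9 crossings exists, and this one achieves 9:
1. animal II and handler II cross → the new quay.
2. handler II crosses ← the old quay.
3. animal IV, handler II, and handler IV cross → the new quay.
4. animal II and handler II cross ← the old quay.
5. handler I, handler II, and handler III cross → the new quay.
6. animal IV crosses ← the old quay.
7. animal II and animal IV cross → the new quay.
8. animal II crosses ← the old quay.
9. animal I, animal II, and animal III cross → the new quay.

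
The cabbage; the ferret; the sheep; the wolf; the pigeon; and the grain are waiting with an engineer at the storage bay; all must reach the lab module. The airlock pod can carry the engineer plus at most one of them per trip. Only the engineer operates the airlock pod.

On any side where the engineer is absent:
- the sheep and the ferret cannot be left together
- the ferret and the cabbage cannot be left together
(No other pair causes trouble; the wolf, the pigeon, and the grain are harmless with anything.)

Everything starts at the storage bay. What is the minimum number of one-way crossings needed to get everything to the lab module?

13

Counting alone: the engineer can take at most 1 across per trip to the lab module, so moving all 6 needs at least 6 loaded trips out, with a return between consecutive ones — at least 11 crossings.
The safety rule pushes this higher. Following every safe sequence of crossings, the most of the 6 that can be at the lab module as the airlock pod arrives there on crossing 11 is 5 — never all 6.
So no plan with fewer than 13 crossings exists, and this one achieves 13:
1. Engineer goes to the lab module with the ferret.  [the storage bay: the cabbage, the grain, the pigeon, the sheep, the wolf | the lab module: the ferret]
2. Engineer goes back to the storage bay alone.  [the storage bay: the cabbage, the grain, the pigeon, the sheep, the wolf | the lab module: the ferret]
3. Engineer goes to the lab module with the cabbage.  [the storage bay: the grain, the pigeon, the sheep, the wolf | the lab module: the cabbage, the ferret]
4. Engineer goes back to the storage bay with the ferret.  [the storage bay: the ferret, the grain, the pigeon, the sheep, the wolf | the lab module: the cabbage]
5. Engineer goes to the lab module with the sheep.  [the storage bay: the ferret, the grain, the pigeon, the wolf | the lab module: the cabbage, the sheep]
6. Engineer goes back to the storage bay alone.  [the storage bay: the ferret, the grain, the pigeon, the wolf | the lab module: the cabbage, the sheep]
7. Engineer goes to the lab module with the wolf.  [the storage bay: the ferret, the grain, the pigeon | the lab module: the cabbage, the sheep, the wolf]
8. Engineer goes back to the storage bay alone.  [the storage bay: the ferret, the grain, the pigeon | the lab module: the cabbage, the sheep, the wolf]
9. Engineer goes to the lab module with the pigeon.  [the storage bay: the ferret, the grain | the lab module: the cabbage, the pigeon, the sheep, the wolf]
10. Engineer goes back to the storage bay alone.  [the storage bay: the ferret, the grain | the lab module: the cabbage, the pigeon, the sheep, the wolf]
11. Engineer goes to the lab module with the grain.  [the storage bay: the ferret | the lab module: the cabbage, the grain, the pigeon, the sheep, the wolf]
12. Engineer goes back to the storage bay alone.  [the storage bay: the ferret | the lab module: the cabbage, the grain, the pigeon, the sheep, the wolf]
13. Engineer goes to the lab module with the ferret.  [the storage bay: — | the lab module: the cabbage, the ferret, the grain, the pigeon, the sheep, the wolf]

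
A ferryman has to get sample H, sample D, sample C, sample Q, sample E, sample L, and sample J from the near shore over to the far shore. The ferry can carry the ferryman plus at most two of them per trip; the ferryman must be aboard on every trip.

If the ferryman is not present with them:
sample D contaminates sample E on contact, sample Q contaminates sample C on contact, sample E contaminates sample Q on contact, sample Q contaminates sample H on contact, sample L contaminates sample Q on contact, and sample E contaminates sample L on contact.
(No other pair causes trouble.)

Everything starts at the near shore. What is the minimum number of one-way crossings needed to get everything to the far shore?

11

Counting alone: the ferryman can take at most 2 across per trip to the far shore, so moving all 7 needs at least 4 loaded trips out, with a return between consecutive ones — at least 7 crossings.
The safety rule pushes this higher. Following every safe sequence of crossings, the most of the 7 that can be at the far shore as the ferry arrives there on crossings 7, 9 is 5, 6 respectively — never all 7.
So no plan with fewer than 11 crossings exists, and this one achieves 11:
1. Ferryman goes to the far shore with sample E and sample Q.
2. Ferryman goes back to the near shore with sample Q.
3. Ferryman goes to the far shore with sample H and sample Q.
4. Ferryman goes back to the near shore with sample Q.
5. Ferryman goes to the far shore with sample C and sample Q.
6. Ferryman goes back to the near shore with sample Q.
7. Ferryman goes to the far shore with sample D and sample L.
8. Ferryman goes back to the near shore with sample E.
9. Ferryman goes to the far shore with sample J and sample Q.
10. Ferryman goes back to the near shore with sample Q.
11. Ferryman goes to the far shore with sample E and sample Q.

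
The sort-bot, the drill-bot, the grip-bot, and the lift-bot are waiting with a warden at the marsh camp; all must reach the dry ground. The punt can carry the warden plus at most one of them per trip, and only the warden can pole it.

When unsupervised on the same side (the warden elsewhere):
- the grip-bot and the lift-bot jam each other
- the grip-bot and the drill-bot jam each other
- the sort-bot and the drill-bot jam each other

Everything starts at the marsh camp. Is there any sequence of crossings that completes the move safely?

No

Whatever the first load, the items left behind include a forbidden pair without the warden. No opening move is safe, so no plan exists.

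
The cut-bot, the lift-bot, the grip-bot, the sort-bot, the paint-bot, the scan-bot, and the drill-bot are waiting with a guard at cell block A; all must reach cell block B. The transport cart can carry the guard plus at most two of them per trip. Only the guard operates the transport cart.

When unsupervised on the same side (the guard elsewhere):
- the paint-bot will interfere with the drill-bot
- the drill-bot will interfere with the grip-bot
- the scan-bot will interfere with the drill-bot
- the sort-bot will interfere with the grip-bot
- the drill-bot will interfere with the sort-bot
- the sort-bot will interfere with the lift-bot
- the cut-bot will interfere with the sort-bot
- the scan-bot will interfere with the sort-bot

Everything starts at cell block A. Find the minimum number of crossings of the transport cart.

Counting alone: the guard can take at most 2 across per trip to cell block B, so moving all 7 needs at least 4 loaded trips out, with a return between consecutive ones — at least 7 crossings.
The safety rule pushes this higher. Following every safe sequence of crossings, the most of the 7 that can be at cell block B as the transport cart arrives there on crossings 7, 9 is 5, 6 respectively — never all 7.
So no plan with fewer than 11 crossings exists, and this one achieves 11:
1. Guard goes to cell block B with the drill-bot and the sort-bot.
2. Guard goes back to cell block A with the sort-bot.
3. Guard goes to cell block B with the cut-bot and the sort-bot.
4. Guard goes back to cell block A with the sort-bot.
5. Guard goes to cell block B with the lift-bot and the sort-bot.
6. Guard goes back to cell block A with the sort-bot.
7. Guard goes to cell block B with the grip-bot and the scan-bot.
8. Guard goes back to cell block A with the drill-bot.
9. Guard goes to cell block B with the paint-bot and the sort-bot.
10. Guard goes back to cell block A with the sort-bot.
11. Guard goes to cell block B with the drill-bot and the sort-bot.

11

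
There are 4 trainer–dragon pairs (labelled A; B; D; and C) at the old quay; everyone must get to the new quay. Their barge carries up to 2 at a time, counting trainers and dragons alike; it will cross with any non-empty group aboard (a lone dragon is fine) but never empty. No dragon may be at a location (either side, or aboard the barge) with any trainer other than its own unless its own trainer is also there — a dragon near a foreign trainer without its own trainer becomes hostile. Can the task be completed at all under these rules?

Following every safe sequence of crossings from the start, the most of the 8 that can be at the new quay as the barge arrives there on crossings 1, 3, 5 is 2, 3, 4 respectively; the best ever achieved is 4 of 8.
From crossing 7 on, no configuration arises that was not already reachable earlier: only 44 distinct safe configurations (who is on which side, and where the barge is) can ever be reached, none of them has everyone across, and every continuation just revisits them. So no valid plan exists.

No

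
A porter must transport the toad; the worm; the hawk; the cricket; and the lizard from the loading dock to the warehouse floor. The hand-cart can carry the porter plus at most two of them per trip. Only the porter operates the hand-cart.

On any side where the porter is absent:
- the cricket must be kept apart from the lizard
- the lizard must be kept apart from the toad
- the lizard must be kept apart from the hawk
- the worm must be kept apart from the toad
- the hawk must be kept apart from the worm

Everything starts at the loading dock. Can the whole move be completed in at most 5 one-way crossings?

No

Counting alone: the porter can take at most 2 across per trip to the warehouse floor, so moving all 5 needs at least 3 loaded trips out, with a return between consecutive ones — at least 5 crossings.
The safety rule pushes this higher. Following every safe sequence of crossings, the most of the 5 that can be at the warehouse floor as the hand-cart arrives there on crossing 5 is 4 — never all 5.
So the move cannot be finished within 5 crossings. (The shortest complete plan takes 7:)
1. Porter goes to the warehouse floor with the lizard and the worm.  [the loading dock: the cricket, the hawk, the toad | the warehouse floor: the lizard, the worm]
2. Porter goes back to the loading dock alone.  [the loading dock: the cricket, the hawk, the toad | the warehouse floor: the lizard, the worm]
3. Porter goes to the warehouse floor with the toad.  [the loading dock: the cricket, the hawk | the warehouse floor: the lizard, the toad, the worm]
4. Porter goes back to the loading dock with the lizard and the worm.  [the loading dock: the cricket, the hawk, the lizard, the worm | the warehouse floor: the toad]
5. Porter goes to the warehouse floor with the cricket and the hawk.  [the loading dock: the lizard, the worm | the warehouse floor: the cricket, the hawk, the toad]
6. Porter goes back to the loading dock alone.  [the loading dock: the lizard, the worm | the warehouse floor: the cricket, the hawk, the toad]
7. Porter goes to the warehouse floor with the lizard and the worm.  [the loading dock: — | the warehouse floor: the cricket, the hawk, the lizard, the toad, the worm]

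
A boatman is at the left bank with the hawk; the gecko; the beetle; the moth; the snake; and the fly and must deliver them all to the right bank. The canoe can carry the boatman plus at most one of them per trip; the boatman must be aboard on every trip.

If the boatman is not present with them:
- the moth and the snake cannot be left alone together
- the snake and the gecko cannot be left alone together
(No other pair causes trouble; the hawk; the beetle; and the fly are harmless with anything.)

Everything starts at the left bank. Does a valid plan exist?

1. Boatman goes to the right bank with the snake.  [the left bank: the beetle, the fly, the gecko, the hawk, the moth | the right bank: the snake]
2. Boatman goes back to the left bank alone.  [the left bank: the beetle, the fly, the gecko, the hawk, the moth | the right bank: the snake]
3. Boatman goes to the right bank with the hawk.  [the left bank: the beetle, the fly, the gecko, the moth | the right bank: the hawk, the snake]
4. Boatman goes back to the left bank alone.  [the left bank: the beetle, the fly, the gecko, the moth | the right bank: the hawk, the snake]
5. Boatman goes to the right bank with the gecko.  [the left bank: the beetle, the fly, the moth | the right bank: the gecko, the hawk, the snake]
6. Boatman goes back to the left bank with the snake.  [the left bank: the beetle, the fly, the moth, the snake | the right bank: the gecko, the hawk]
7. Boatman goes to the right bank with the moth.  [the left bank: the beetle, the fly, the snake | the right bank: the gecko, the hawk, the moth]
8. Boatman goes back to the left bank alone.  [the left bank: the beetle, the fly, the snake | the right bank: the gecko, the hawk, the moth]
9. Boatman goes to the right bank with the beetle.  [the left bank: the fly, the snake | the right bank: the beetle, the gecko, the hawk, the moth]
10. Boatman goes back to the left bank alone.  [the left bank: the fly, the snake | the right bank: the beetle, the gecko, the hawk, the moth]
11. Boatman goes to the right bank with the fly.  [the left bank: the snake | the right bank: the beetle, the fly, the gecko, the hawk, the moth]
12. Boatman goes back to the left bank alone.  [the left bank: the snake | the right bank: the beetle, the fly, the gecko, the hawk, the moth]
13. Boatman goes to the right bank with the snake.  [the left bank: — | the right bank: the beetle, the fly, the gecko, the hawk, the moth, the snake]

Yes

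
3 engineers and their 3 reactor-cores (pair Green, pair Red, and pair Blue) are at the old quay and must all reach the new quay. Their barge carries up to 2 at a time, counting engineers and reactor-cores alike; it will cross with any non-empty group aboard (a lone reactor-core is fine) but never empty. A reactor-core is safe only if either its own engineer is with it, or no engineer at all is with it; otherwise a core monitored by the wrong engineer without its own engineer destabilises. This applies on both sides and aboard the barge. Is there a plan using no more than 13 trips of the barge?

Yes — this plan uses 11 crossings (≤ 13):
1. engineer Green and reactor-core Green cross → the new quay.
2. engineer Green crosses ← the old quay.
3. reactor-core Blue and reactor-core Red cross → the new quay.
4. reactor-core Green crosses ← the old quay.
5. engineer Blue and engineer Red cross → the new quay.
6. engineer Red and reactor-core Red cross ← the old quay.
7. engineer Green and engineer Red cross → the new quay.
8. reactor-core Blue crosses ← the old quay.
9. reactor-core Green and reactor-core Red cross → the new quay.
10. engineer Blue crosses ← the old quay.
11. engineer Blue and reactor-core Blue cross → the new quay.

Yes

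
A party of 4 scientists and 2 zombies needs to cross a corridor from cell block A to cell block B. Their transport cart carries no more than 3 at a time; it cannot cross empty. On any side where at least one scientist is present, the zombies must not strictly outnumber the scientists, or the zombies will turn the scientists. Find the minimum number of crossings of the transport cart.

5

Counting alone: each trip to cell block B takes at most 3 across and each return brings at least 1 back, so after t trips out (and t−1 returns) at most 3t − (t−1) of the 6 are across; that first reaches 6 at t = 3, so at least 5 crossings are needed.
The plan below uses exactly 5 crossings, so it is optimal:
1. 2 zombies → cell block B.  (cell block A: 4S 0Z; cell block B: 0S 2Z)
2. 1 zombie ← cell block A.  (cell block A: 4S 1Z; cell block B: 0S 1Z)
3. 2 scientists and 1 zombie → cell block B.  (cell block A: 2S 0Z; cell block B: 2S 2Z)
4. 1 zombie ← cell block A.  (cell block A: 2S 1Z; cell block B: 2S 1Z)
5. 2 scientists and 1 zombie → cell block B.  (cell block A: 0S 0Z; cell block B: 4S 2Z)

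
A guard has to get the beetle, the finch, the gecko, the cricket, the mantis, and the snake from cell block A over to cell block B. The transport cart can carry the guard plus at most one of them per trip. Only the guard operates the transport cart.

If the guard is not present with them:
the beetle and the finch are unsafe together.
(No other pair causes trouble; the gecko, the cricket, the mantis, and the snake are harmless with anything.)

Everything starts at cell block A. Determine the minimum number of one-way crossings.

Counting alone: the guard can take at most 1 across per trip to cell block B, so moving all 6 needs at least 6 loaded trips out, with a return between consecutive ones — at least 11 crossings.
The plan below uses exactly 11 crossings, so it is optimal:
1. Guard goes to cell block B with the beetle.  [cell block A: the cricket, the finch, the gecko, the mantis, the snake | cell block B: the beetle]
2. Guard goes back to cell block A alone.  [cell block A: the cricket, the finch, the gecko, the mantis, the snake | cell block B: the beetle]
3. Guard goes to cell block B with the gecko.  [cell block A: the cricket, the finch, the mantis, the snake | cell block B: the beetle, the gecko]
4. Guard goes back to cell block A alone.  [cell block A: the cricket, the finch, the mantis, the snake | cell block B: the beetle, the gecko]
5. Guard goes to cell block B with the cricket.  [cell block A: the finch, the mantis, the snake | cell block B: the beetle, the cricket, the gecko]
6. Guard goes back to cell block A alone.  [cell block A: the finch, the mantis, the snake | cell block B: the beetle, the cricket, the gecko]
7. Guard goes to cell block B with the mantis.  [cell block A: the finch, the snake | cell block B: the beetle, the cricket, the gecko, the mantis]
8. Guard goes back to cell block A alone.  [cell block A: the finch, the snake | cell block B: the beetle, the cricket, the gecko, the mantis]
9. Guard goes to cell block B with the snake.  [cell block A: the finch | cell block B: the beetle, the cricket, the gecko, the mantis, the snake]
10. Guard goes back to cell block A alone.  [cell block A: the finch | cell block B: the beetle, the cricket, the gecko, the mantis, the snake]
11. Guard goes to cell block B with the finch.  [cell block A: — | cell block B: the beetle, the cricket, the finch, the gecko, the mantis, the snake]

11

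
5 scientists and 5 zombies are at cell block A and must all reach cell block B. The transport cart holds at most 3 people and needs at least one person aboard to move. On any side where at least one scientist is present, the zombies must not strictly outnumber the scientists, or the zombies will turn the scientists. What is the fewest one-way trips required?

Counting alone: each trip to cell block B takes at most 3 across and each return brings at least 1 back, so after t trips out (and t−1 returns) at most 3t − (t−1) of the 10 are across; that first reaches 10 at t = 5, so at least 9 crossings are needed.
The safety rule pushes this higher. Following every safe sequence of crossings, the most of the 10 that can be at cell block B as the transport cart arrives there on crossing 9 is 9 — never all 10.
So no plan with fewer than 11 crossings exists, and this one achieves 11:
1. 2 zombies → cell block B.  (cell block A: 5S 3Z; cell block B: 0S 2Z)
2. 1 zombie ← cell block A.  (cell block A: 5S 4Z; cell block B: 0S 1Z)
3. 3 zombies → cell block B.  (cell block A: 5S 1Z; cell block B: 0S 4Z)
4. 1 zombie ← cell block A.  (cell block A: 5S 2Z; cell block B: 0S 3Z)
5. 3 scientists → cell block B.  (cell block A: 2S 2Z; cell block B: 3S 3Z)
6. 1 scientist and 1 zombie ← cell block A.  (cell block A: 3S 3Z; cell block B: 2S 2Z)
7. 3 scientists → cell block B.  (cell block A: 0S 3Z; cell block B: 5S 2Z)
8. 1 zombie ← cell block A.  (cell block A: 0S 4Z; cell block B: 5S 1Z)
9. 2 zombies → cell block B.  (cell block A: 0S 2Z; cell block B: 5S 3Z)
10. 1 zombie ← cell block A.  (cell block A: 0S 3Z; cell block B: 5S 2Z)
11. 3 zombies → cell block B.  (cell block A: 0S 0Z; cell block B: 5S 5Z)

11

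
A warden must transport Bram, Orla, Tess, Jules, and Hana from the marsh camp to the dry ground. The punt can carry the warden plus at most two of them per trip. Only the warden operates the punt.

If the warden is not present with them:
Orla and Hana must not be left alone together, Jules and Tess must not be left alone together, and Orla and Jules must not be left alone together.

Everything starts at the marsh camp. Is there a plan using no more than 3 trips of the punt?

No

Counting alone: the warden can take at most 2 across per trip to the dry ground, so moving all 5 needs at least 3 loaded trips out, with a return between consecutive ones — at least 5 crossings.
Since 3 < 5, 3 crossings cannot be enough. (The shortest complete plan in fact takes 5:)
1. Warden goes to the dry ground with Orla and Tess.
2. Warden goes back to the marsh camp alone.
3. Warden goes to the dry ground with Bram.
4. Warden goes back to the marsh camp alone.
5. Warden goes to the dry ground with Hana and Jules.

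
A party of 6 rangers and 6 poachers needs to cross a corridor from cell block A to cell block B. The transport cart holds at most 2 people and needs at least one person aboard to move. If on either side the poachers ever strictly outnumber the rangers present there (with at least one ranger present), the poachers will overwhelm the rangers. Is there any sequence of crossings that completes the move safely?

Following every safe sequence of crossings from the start, the most of the 12 that can be at cell block B as the transport cart arrives there on crossings 1, 3, 5, 7, 9 is 2, 3, 4, 5, 6 respectively; the best ever achieved is 6 of 12.
From crossing 11 on, no configuration arises that was not already reachable earlier: only 15 distinct safe configurations (who is on which side, and where the transport cart is) can ever be reached, none of them has everyone across, and every continuation just revisits them. They are: 0 rangers + 0 poachers across (transport cart back at the start); 0 rangers + 1 poacher across (transport cart there); 0 rangers + 1 poacher across (transport cart back at the start); 0 rangers + 2 poachers across (transport cart there); 0 rangers + 2 poachers across (transport cart back at the start); 0 rangers + 3 poachers across (transport cart there); 0 rangers + 3 poachers across (transport cart back at the start); 0 rangers + 4 poachers across (transport cart there); 0 rangers + 4 poachers across (transport cart back at the start); 0 rangers + 5 poachers across (transport cart there); 0 rangers + 5 poachers across (transport cart back at the start); 0 rangers + 6 poachers across (transport cart there); 1 ranger + 1 poacher across (transport cart there); 1 ranger + 1 poacher across (transport cart back at the start); 2 rangers + 2 poachers across (transport cart there). So no valid plan exists.

No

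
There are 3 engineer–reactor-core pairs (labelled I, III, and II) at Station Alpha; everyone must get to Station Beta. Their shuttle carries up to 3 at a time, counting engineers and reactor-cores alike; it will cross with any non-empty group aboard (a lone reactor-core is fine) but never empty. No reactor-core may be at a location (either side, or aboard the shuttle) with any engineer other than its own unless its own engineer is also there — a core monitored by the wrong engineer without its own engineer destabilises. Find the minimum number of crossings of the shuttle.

5

Counting alone: each trip to Station Beta takes at most 3 across and each return brings at least 1 back, so after t trips out (and t−1 returns) at most 3t − (t−1) of the 6 are across; that first reaches 6 at t = 3, so at least 5 crossings are needed.
The plan below uses exactly 5 crossings, so it is optimal:
1. engineer I and reactor-core I cross → Station Beta.
2. engineer I crosses ← Station Alpha.
3. engineer I, engineer II, and engineer III cross → Station Beta.
4. reactor-core I crosses ← Station Alpha.
5. reactor-core I, reactor-core II, and reactor-core III cross → Station Beta.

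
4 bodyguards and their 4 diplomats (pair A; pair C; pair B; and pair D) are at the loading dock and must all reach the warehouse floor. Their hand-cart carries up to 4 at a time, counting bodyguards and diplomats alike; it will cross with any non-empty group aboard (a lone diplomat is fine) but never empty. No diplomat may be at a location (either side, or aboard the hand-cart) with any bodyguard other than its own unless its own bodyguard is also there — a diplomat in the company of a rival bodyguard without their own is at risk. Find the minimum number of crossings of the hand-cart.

Counting alone: each trip to the warehouse floor takes at most 4 across and each return brings at least 1 back, so after t trips out (and t−1 returns) at most 4t − (t−1) of the 8 are across; that first reaches 8 at t = 3, so at least 5 crossings are needed.
The plan below uses exactly 5 crossings, so it is optimal:
1. bodyguard A and diplomat A cross → the warehouse floor.
2. bodyguard A crosses ← the loading dock.
3. bodyguard A, bodyguard B, bodyguard C, and bodyguard D cross → the warehouse floor.
4. diplomat A crosses ← the loading dock.
5. diplomat A, diplomat B, diplomat C, and diplomat D cross → the warehouse floor.

5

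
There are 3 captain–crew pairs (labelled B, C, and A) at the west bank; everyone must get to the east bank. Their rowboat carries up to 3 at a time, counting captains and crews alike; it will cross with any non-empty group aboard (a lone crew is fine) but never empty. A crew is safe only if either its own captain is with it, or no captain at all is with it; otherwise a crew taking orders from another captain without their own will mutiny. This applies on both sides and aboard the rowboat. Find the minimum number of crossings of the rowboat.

5

Counting alone: each trip to the east bank takes at most 3 across and each return brings at least 1 back, so after t trips out (and t−1 returns) at most 3t − (t−1) of the 6 are across; that first reaches 6 at t = 3, so at least 5 crossings are needed.
The plan below uses exactly 5 crossings, so it is optimal:
1. captain B and crew B cross → the east bank.
2. captain B crosses ← the west bank.
3. captain A, captain B, and captain C cross → the east bank.
4. crew B crosses ← the west bank.
5. crew A, crew B, and crew C cross → the east bank.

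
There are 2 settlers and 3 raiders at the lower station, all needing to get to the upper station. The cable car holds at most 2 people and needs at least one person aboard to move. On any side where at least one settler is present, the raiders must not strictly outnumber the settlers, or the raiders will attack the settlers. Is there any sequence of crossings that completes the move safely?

No

The raiders already outnumber the settlers at the lower station before anyone moves, so the starting position itself is disallowed.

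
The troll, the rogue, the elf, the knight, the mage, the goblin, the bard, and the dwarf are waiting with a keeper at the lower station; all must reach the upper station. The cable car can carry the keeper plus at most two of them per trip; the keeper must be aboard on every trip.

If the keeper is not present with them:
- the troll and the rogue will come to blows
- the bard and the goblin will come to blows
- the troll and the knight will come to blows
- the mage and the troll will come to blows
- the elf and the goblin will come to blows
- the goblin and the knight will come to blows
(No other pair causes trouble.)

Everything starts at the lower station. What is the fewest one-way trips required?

Counting alone: the keeper can take at most 2 across per trip to the upper station, so moving all 8 needs at least 4 loaded trips out, with a return between consecutive ones — at least 7 crossings.
The safety rule pushes this higher. Following every safe sequence of crossings, the most of the 8 that can be at the upper station as the cable car arrives there on crossing 7 is 6 — never all 8.
So no plan with fewer than 9 crossings exists, and this one achieves 9:
1. Keeper goes to the upper station with the goblin and the troll.  [the lower station: the bard, the dwarf, the elf, the knight, the mage, the rogue | the upper station: the goblin, the troll]
2. Keeper goes back to the lower station alone.  [the lower station: the bard, the dwarf, the elf, the knight, the mage, the rogue | the upper station: the goblin, the troll]
3. Keeper goes to the upper station with the mage and the rogue.  [the lower station: the bard, the dwarf, the elf, the knight | the upper station: the goblin, the mage, the rogue, the troll]
4. Keeper goes back to the lower station with the troll.  [the lower station: the bard, the dwarf, the elf, the knight, the troll | the upper station: the goblin, the mage, the rogue]
5. Keeper goes to the upper station with the elf and the knight.  [the lower station: the bard, the dwarf, the troll | the upper station: the elf, the goblin, the knight, the mage, the rogue]
6. Keeper goes back to the lower station with the goblin.  [the lower station: the bard, the dwarf, the goblin, the troll | the upper station: the elf, the knight, the mage, the rogue]
7. Keeper goes to the upper station with the bard and the dwarf.  [the lower station: the goblin, the troll | the upper station: the bard, the dwarf, the elf, the knight, the mage, the rogue]
8. Keeper goes back to the lower station alone.  [the lower station: the goblin, the troll | the upper station: the bard, the dwarf, the elf, the knight, the mage, the rogue]
9. Keeper goes to the upper station with the goblin and the troll.  [the lower station: — | the upper station: the bard, the dwarf, the elf, the goblin, the knight, the mage, the rogue, the troll]

9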